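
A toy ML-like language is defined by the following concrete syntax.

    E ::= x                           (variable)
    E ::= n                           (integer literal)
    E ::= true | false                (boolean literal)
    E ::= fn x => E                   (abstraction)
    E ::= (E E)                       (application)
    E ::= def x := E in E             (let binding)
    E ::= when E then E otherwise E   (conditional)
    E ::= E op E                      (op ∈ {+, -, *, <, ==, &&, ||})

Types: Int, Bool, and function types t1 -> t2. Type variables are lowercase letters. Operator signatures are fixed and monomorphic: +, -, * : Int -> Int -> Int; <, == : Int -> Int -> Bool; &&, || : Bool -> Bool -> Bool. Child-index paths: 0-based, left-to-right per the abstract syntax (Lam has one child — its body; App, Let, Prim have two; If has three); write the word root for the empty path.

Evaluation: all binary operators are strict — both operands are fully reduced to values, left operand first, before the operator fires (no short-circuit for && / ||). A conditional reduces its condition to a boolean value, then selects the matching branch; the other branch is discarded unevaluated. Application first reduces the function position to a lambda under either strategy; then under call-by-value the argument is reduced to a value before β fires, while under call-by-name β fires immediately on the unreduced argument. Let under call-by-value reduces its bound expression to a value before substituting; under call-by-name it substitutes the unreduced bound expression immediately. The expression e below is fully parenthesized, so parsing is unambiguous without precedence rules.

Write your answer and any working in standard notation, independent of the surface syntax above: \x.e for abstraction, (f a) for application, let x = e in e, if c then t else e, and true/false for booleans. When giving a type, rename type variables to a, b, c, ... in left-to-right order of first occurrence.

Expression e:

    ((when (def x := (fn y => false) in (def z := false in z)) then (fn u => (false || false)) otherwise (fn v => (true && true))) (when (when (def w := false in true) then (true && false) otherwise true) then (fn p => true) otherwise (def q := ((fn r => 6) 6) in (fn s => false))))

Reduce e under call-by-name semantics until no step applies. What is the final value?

Answer: true

Derivation:
step 0: ((if (let x = (\y.false) in (let z = false in z)) then (\u.(false || false)) else (\v.(true && true))) (if (if (let w = false in true) then (true && false) else true) then (\p.true) else (let q = ((\r.6) 6) in (\s.false))))
step 1: [let@0.0] ((if (let z = false in z) then (\u.(false || false)) else (\v.(true && true))) (if (if (let w = false in true) then (true && false) else true) then (\p.true) else (let q = ((\r.6) 6) in (\s.false))))
step 2: [let@0.0] ((if false then (\u.(false || false)) else (\v.(true && true))) (if (if (let w = false in true) then (true && false) else true) then (\p.true) else (let q = ((\r.6) 6) in (\s.false))))
step 3: [if@0] ((\v.(true && true)) (if (if (let w = false in true) then (true && false) else true) then (\p.true) else (let q = ((\r.6) 6) in (\s.false))))
step 4: [beta@root] (true && true)
step 5: [delta@root] true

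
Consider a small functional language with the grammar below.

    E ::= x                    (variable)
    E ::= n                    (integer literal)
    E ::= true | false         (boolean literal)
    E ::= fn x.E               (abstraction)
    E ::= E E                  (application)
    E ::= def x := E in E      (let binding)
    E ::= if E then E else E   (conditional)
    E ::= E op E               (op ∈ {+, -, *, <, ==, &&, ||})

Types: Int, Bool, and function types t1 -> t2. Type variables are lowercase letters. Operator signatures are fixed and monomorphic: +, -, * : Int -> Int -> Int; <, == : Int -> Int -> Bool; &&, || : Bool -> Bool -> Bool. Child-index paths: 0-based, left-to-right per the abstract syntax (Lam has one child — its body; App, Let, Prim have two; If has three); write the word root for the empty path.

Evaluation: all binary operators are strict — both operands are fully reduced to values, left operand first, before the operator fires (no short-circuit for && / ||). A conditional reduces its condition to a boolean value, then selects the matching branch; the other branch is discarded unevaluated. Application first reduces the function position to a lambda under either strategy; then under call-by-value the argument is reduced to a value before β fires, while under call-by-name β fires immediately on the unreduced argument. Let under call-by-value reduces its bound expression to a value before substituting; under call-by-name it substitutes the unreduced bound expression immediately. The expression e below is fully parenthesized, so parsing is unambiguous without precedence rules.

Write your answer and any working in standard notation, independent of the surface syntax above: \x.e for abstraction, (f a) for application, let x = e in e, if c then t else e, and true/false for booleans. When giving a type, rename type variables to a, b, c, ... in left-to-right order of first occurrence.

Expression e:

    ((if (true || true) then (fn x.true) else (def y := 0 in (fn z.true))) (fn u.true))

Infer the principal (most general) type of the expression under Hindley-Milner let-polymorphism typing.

Derivation:
  unify Bool ~ Bool
  unify Bool ~ Bool
  unify Bool ~ Bool
\x._ : a -> Bool
let y : Int
\z._ : b -> Bool
  unify a -> Bool ~ b -> Bool
  unify a ~ b
  unify Bool ~ Bool
\u._ : c -> Bool
  unify b -> Bool ~ (c -> Bool) -> d
  unify b ~ c -> Bool
  unify Bool ~ d
_ _ : Bool

Answer: Bool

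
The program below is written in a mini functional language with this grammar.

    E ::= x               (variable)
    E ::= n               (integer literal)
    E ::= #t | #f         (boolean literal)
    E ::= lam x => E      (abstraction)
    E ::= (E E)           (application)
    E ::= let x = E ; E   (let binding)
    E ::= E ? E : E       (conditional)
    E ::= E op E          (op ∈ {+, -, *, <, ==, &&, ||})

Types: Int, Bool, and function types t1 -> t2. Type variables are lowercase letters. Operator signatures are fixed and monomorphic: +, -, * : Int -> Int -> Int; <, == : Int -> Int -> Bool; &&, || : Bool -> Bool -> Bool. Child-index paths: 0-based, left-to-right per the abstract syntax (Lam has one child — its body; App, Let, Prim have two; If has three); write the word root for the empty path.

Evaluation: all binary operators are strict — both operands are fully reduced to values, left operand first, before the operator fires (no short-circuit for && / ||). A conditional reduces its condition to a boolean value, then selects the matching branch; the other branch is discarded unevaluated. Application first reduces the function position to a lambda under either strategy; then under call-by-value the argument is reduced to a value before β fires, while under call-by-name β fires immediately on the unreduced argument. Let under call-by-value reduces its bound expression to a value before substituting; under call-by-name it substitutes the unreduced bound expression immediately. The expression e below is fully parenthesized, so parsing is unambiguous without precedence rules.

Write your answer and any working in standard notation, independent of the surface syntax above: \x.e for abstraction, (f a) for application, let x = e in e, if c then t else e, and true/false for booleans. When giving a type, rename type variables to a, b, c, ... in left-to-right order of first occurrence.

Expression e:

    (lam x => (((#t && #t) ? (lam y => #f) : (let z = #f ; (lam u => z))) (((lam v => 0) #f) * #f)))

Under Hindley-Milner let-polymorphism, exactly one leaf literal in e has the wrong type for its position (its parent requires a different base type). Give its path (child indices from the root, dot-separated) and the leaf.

Trace:
  unify Bool ~ Bool
  unify Bool ~ Bool
  unify Bool ~ Bool
\y._ : b -> Bool
let z : Bool
z : Bool
\u._ : c -> Bool
  unify b -> Bool ~ c -> Bool
  unify b ~ c
  unify Bool ~ Bool
\v._ : d -> Int
  unify d -> Int ~ Bool -> e
  unify d ~ Bool
  unify Int ~ e
_ _ : Int
  unify Int ~ Int
  unify Bool ~ Int
  FAIL: mismatch Bool ~ Int

Answer: 0.1.1 : false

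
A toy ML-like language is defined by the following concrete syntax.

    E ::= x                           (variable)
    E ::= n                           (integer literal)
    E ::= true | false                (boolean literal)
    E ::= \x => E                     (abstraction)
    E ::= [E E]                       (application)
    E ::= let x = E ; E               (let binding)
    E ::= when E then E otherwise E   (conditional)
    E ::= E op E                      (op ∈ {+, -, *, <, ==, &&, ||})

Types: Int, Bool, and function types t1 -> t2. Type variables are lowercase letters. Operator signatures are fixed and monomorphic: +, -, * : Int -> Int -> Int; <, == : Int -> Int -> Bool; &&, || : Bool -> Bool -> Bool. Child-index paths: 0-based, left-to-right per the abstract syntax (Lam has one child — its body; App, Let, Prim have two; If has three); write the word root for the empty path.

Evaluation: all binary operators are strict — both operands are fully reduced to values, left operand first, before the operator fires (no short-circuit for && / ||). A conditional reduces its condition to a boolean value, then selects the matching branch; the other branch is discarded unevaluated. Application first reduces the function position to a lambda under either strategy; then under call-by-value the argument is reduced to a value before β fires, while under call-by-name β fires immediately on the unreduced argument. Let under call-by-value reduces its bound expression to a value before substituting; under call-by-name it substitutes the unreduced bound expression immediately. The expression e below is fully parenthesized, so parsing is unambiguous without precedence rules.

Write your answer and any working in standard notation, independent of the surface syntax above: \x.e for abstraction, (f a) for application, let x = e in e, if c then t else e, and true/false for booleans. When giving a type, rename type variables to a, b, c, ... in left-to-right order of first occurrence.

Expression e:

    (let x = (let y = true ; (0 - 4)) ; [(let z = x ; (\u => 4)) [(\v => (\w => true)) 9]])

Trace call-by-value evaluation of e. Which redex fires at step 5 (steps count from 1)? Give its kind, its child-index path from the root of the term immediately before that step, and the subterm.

Working:
step 0: (let x = (let y = true in (0 - 4)) in ((let z = x in (\u.4)) ((\v.(\w.true)) 9)))
step 1: [let@0] (let x = (0 - 4) in ((let z = x in (\u.4)) ((\v.(\w.true)) 9)))
step 2: [delta@0] (let x = -4 in ((let z = x in (\u.4)) ((\v.(\w.true)) 9)))
step 3: [let@root] ((let z = -4 in (\u.4)) ((\v.(\w.true)) 9))
step 4: [let@0] ((\u.4) ((\v.(\w.true)) 9))
step 5: [beta@1] ((\u.4) (\w.true))

Answer: beta at 1 : ((\v.(\w.true)) 9)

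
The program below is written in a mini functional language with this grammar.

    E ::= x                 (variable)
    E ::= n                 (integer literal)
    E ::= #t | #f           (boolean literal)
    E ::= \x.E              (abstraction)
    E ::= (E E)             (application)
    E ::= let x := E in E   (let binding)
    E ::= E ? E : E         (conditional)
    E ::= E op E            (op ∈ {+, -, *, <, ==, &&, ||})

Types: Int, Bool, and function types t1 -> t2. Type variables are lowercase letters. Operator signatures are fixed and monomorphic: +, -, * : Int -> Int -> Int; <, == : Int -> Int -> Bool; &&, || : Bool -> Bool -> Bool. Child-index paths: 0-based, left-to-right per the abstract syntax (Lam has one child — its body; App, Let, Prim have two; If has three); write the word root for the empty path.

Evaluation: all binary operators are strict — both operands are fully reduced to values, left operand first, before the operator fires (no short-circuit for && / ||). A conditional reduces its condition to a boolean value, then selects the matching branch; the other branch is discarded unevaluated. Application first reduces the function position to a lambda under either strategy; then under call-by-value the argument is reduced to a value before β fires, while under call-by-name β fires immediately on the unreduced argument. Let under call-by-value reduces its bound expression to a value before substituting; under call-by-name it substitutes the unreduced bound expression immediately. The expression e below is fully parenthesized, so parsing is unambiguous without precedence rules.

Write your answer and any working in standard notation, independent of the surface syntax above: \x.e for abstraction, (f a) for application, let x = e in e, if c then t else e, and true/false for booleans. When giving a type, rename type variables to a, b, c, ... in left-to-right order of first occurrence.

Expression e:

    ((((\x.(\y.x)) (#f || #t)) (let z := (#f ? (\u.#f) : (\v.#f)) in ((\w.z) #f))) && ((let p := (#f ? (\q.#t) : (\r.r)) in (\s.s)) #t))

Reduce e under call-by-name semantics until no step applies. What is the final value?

Derivation:
step 0: ((((\x.(\y.x)) (false || true)) (let z = (if false then (\u.false) else (\v.false)) in ((\w.z) false))) && ((let p = (if false then (\q.true) else (\r.r)) in (\s.s)) true))
step 1: [beta@0.0] (((\y.(false || true)) (let z = (if false then (\u.false) else (\v.false)) in ((\w.z) false))) && ((let p = (if false then (\q.true) else (\r.r)) in (\s.s)) true))
step 2: [beta@0] ((false || true) && ((let p = (if false then (\q.true) else (\r.r)) in (\s.s)) true))
step 3: [delta@0] (true && ((let p = (if false then (\q.true) else (\r.r)) in (\s.s)) true))
step 4: [let@1.0] (true && ((\s.s) true))
step 5: [beta@1] (true && true)
step 6: [delta@root] true

Answer: true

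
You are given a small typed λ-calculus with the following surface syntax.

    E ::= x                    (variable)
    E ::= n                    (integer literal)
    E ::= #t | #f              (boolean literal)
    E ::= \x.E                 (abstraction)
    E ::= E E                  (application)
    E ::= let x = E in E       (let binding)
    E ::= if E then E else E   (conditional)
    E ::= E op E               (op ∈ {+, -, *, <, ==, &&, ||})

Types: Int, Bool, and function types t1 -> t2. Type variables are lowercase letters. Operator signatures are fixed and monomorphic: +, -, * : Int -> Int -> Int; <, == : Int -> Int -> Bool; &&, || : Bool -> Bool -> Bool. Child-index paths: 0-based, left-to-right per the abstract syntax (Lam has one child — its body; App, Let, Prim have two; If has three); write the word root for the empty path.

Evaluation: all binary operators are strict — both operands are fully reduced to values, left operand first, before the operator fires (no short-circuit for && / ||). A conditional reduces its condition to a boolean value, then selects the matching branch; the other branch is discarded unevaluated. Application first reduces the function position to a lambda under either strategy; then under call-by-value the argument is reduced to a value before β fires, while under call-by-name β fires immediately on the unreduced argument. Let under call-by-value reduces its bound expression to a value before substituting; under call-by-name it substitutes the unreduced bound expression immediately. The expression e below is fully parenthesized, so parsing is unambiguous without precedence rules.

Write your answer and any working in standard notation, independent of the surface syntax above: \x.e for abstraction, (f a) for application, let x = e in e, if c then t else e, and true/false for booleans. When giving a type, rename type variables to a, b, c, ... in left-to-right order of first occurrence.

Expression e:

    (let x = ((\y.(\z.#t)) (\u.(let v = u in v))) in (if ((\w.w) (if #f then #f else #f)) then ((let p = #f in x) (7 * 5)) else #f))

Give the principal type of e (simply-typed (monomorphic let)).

Working:
\z._ : b -> Bool
\y._ : a -> b -> Bool
u : c
let v : c
v : c
\u._ : c -> c
  unify a -> b -> Bool ~ (c -> c) -> d
  unify a ~ c -> c
  unify b -> Bool ~ d
_ _ : b -> Bool
let x : b -> Bool
w : e
\w._ : e -> e
  unify Bool ~ Bool
  unify Bool ~ Bool
  unify e -> e ~ Bool -> f
  unify e ~ Bool
  unify Bool ~ f
_ _ : Bool
  unify Bool ~ Bool
let p : Bool
x : b -> Bool
  unify Int ~ Int
  unify Int ~ Int
  unify b -> Bool ~ Int -> g
  unify b ~ Int
  unify Bool ~ g
_ _ : Bool
  unify Bool ~ Bool

Answer: Bool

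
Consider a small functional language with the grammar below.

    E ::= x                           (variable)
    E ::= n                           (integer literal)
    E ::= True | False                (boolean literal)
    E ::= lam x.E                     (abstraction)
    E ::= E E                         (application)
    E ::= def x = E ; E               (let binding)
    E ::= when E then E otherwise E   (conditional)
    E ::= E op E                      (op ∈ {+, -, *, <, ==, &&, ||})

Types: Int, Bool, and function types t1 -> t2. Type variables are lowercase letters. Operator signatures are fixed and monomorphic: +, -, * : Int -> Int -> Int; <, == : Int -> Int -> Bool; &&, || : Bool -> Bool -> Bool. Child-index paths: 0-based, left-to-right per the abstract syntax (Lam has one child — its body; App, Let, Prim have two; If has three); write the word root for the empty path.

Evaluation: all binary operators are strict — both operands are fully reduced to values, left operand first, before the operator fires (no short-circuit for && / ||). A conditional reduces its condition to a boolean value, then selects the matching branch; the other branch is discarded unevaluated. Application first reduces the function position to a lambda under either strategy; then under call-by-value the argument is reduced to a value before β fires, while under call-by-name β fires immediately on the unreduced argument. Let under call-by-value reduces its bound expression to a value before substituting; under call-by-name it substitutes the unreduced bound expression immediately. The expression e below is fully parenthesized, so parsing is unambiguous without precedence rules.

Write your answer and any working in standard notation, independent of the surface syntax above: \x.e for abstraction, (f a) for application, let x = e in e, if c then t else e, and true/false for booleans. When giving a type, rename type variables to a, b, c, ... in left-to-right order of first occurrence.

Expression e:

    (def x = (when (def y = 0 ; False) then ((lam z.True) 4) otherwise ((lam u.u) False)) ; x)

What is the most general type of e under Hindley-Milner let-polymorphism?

Answer: Bool

Working:
let y : Int
  unify Bool ~ Bool
\z._ : a -> Bool
  unify a -> Bool ~ Int -> b
  unify a ~ Int
  unify Bool ~ b
_ _ : Bool
u : c
\u._ : c -> c
  unify c -> c ~ Bool -> d
  unify c ~ Bool
  unify Bool ~ d
_ _ : Bool
  unify Bool ~ Bool
let x : Bool
x : Bool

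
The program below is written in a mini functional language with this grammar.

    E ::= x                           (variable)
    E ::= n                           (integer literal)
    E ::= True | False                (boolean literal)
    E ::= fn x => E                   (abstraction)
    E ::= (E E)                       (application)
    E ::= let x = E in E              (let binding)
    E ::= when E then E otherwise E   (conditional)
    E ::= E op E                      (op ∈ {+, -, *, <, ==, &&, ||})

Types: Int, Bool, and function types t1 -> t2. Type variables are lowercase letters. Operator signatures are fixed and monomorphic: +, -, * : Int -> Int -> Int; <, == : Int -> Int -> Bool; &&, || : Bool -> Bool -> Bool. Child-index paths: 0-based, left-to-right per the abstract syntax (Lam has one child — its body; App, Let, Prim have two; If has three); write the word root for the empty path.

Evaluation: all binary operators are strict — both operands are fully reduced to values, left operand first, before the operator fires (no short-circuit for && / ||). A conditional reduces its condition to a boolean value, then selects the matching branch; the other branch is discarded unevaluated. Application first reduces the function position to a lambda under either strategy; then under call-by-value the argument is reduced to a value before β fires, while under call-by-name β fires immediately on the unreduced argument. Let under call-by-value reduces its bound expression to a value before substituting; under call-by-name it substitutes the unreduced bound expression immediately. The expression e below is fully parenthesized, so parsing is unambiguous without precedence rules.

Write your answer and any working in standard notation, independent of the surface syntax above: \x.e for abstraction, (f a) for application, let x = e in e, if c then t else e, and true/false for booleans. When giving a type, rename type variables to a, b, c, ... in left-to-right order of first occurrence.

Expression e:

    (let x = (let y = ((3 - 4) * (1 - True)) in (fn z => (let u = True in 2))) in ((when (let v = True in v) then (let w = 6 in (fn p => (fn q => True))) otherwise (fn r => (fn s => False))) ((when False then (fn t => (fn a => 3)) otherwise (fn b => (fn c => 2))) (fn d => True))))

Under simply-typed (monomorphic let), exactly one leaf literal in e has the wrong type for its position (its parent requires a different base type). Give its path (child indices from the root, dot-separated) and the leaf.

Answer: 0.0.1.1 : true

Trace:
  unify Int ~ Int
  unify Int ~ Int
  unify Int ~ Int
  unify Int ~ Int
  unify Bool ~ Int
  FAIL: mismatch Bool ~ Int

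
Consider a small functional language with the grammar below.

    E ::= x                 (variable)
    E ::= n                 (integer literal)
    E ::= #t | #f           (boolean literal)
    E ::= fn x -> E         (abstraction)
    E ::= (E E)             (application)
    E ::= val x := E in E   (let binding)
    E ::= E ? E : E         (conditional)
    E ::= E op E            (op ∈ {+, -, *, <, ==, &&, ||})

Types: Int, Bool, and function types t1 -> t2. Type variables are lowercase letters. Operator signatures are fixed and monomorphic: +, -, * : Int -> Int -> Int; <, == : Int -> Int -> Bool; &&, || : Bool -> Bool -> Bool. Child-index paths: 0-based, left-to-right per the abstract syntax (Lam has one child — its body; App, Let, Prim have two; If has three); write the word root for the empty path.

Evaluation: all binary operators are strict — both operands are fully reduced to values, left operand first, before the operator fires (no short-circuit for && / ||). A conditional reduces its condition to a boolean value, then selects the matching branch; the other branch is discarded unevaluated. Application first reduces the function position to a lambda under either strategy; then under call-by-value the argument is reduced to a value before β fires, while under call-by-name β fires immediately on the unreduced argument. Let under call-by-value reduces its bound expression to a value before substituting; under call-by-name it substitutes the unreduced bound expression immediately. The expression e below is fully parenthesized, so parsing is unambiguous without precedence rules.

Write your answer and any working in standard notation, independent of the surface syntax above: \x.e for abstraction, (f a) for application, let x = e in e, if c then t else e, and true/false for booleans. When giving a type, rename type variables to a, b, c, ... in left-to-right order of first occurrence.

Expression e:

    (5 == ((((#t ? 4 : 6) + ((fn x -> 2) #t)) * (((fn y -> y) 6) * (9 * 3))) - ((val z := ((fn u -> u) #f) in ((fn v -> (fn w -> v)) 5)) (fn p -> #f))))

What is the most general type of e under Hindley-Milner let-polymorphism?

Derivation:
  unify Int ~ Int
  unify Bool ~ Bool
  unify Int ~ Int
  unify Int ~ Int
\x._ : a -> Int
  unify a -> Int ~ Bool -> b
  unify a ~ Bool
  unify Int ~ b
_ _ : Int
  unify Int ~ Int
  unify Int ~ Int
y : c
\y._ : c -> c
  unify c -> c ~ Int -> d
  unify c ~ Int
  unify Int ~ d
_ _ : Int
  unify Int ~ Int
  unify Int ~ Int
  unify Int ~ Int
  unify Int ~ Int
  unify Int ~ Int
  unify Int ~ Int
u : e
\u._ : e -> e
  unify e -> e ~ Bool -> f
  unify e ~ Bool
  unify Bool ~ f
_ _ : Bool
let z : Bool
v : g
\w._ : h -> g
\v._ : g -> h -> g
  unify g -> h -> g ~ Int -> i
  unify g ~ Int
  unify h -> Int ~ i
_ _ : h -> Int
\p._ : j -> Bool
  unify h -> Int ~ (j -> Bool) -> k
  unify h ~ j -> Bool
  unify Int ~ k
_ _ : Int
  unify Int ~ Int
  unify Int ~ Int

Answer: Bool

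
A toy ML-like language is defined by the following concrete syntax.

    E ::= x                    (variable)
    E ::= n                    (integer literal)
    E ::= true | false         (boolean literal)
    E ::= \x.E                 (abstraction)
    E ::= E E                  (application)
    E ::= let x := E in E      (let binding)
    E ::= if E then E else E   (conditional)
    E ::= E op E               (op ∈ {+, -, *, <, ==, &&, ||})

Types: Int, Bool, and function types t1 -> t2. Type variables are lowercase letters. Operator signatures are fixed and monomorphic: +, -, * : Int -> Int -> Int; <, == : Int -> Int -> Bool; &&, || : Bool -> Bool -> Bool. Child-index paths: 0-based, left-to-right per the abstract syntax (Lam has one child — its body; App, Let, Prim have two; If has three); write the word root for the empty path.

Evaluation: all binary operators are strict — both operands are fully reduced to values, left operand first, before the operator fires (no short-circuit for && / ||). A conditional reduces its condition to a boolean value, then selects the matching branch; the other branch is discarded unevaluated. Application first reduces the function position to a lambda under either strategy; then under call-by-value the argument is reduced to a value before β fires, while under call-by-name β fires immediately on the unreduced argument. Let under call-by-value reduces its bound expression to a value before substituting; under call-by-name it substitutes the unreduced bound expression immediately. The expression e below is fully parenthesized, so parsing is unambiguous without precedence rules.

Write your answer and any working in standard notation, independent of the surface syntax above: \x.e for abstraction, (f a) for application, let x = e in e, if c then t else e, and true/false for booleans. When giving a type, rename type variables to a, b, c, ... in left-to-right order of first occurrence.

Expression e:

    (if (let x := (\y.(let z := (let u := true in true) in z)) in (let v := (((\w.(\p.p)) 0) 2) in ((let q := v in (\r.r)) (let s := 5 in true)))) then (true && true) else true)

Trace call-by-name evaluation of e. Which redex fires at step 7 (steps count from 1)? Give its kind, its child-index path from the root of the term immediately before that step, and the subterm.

Derivation:
step 0: (if (let x = (\y.(let z = (let u = true in true) in z)) in (let v = (((\w.(\p.p)) 0) 2) in ((let q = v in (\r.r)) (let s = 5 in true)))) then (true && true) else true)
step 1: [let@0] (if (let v = (((\w.(\p.p)) 0) 2) in ((let q = v in (\r.r)) (let s = 5 in true))) then (true && true) else true)
step 2: [let@0] (if ((let q = (((\w.(\p.p)) 0) 2) in (\r.r)) (let s = 5 in true)) then (true && true) else true)
step 3: [let@0.0] (if ((\r.r) (let s = 5 in true)) then (true && true) else true)
step 4: [beta@0] (if (let s = 5 in true) then (true && true) else true)
step 5: [let@0] (if true then (true && true) else true)
step 6: [if@root] (true && true)
step 7: [delta@root] true

Answer: delta at root : (true && true)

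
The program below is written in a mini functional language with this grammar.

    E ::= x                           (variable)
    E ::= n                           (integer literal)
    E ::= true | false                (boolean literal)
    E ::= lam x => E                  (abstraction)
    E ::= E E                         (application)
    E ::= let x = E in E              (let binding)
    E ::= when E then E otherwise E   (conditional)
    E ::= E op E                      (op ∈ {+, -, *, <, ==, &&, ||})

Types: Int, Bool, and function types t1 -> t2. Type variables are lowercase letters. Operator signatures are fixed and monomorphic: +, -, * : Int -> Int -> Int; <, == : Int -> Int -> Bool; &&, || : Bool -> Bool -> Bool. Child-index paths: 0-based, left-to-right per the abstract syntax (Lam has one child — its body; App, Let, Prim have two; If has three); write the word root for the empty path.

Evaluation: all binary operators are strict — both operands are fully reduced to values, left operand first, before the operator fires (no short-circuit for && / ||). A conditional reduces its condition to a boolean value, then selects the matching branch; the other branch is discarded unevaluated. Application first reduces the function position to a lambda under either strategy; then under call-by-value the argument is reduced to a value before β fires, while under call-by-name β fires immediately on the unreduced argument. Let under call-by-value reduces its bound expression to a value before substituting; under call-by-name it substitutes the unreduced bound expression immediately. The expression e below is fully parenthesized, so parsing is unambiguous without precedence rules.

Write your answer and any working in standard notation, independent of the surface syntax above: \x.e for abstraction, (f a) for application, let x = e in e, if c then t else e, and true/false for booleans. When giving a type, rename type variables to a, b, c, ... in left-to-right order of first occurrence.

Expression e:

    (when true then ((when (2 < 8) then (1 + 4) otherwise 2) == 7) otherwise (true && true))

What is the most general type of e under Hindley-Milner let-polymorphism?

Trace:
  unify Bool ~ Bool
  unify Int ~ Int
  unify Int ~ Int
  unify Bool ~ Bool
  unify Int ~ Int
  unify Int ~ Int
  unify Int ~ Int
  unify Int ~ Int
  unify Int ~ Int
  unify Bool ~ Bool
  unify Bool ~ Bool
  unify Bool ~ Bool

Answer: Bool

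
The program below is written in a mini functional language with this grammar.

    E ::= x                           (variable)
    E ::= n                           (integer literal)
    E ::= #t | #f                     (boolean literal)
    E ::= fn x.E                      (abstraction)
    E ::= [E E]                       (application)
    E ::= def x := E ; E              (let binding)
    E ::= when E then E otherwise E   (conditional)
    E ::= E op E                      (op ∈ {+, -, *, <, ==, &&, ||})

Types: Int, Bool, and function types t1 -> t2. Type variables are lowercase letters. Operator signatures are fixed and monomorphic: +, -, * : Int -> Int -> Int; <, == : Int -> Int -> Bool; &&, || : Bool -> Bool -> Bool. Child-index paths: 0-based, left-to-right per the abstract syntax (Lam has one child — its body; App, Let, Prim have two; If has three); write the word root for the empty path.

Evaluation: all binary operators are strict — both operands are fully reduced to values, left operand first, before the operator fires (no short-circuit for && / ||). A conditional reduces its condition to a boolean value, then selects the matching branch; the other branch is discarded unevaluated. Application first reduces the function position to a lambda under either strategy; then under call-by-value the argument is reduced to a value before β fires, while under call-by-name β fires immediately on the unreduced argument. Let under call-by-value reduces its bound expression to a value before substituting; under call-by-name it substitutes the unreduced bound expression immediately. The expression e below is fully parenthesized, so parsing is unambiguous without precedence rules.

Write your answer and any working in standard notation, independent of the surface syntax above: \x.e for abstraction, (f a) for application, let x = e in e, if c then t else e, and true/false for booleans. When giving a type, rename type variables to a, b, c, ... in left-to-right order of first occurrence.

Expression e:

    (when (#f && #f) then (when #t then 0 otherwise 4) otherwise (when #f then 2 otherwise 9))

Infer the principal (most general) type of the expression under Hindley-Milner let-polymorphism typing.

Derivation:
  unify Bool ~ Bool
  unify Bool ~ Bool
  unify Bool ~ Bool
  unify Bool ~ Bool
  unify Int ~ Int
  unify Bool ~ Bool
  unify Int ~ Int
  unify Int ~ Int

Answer: Int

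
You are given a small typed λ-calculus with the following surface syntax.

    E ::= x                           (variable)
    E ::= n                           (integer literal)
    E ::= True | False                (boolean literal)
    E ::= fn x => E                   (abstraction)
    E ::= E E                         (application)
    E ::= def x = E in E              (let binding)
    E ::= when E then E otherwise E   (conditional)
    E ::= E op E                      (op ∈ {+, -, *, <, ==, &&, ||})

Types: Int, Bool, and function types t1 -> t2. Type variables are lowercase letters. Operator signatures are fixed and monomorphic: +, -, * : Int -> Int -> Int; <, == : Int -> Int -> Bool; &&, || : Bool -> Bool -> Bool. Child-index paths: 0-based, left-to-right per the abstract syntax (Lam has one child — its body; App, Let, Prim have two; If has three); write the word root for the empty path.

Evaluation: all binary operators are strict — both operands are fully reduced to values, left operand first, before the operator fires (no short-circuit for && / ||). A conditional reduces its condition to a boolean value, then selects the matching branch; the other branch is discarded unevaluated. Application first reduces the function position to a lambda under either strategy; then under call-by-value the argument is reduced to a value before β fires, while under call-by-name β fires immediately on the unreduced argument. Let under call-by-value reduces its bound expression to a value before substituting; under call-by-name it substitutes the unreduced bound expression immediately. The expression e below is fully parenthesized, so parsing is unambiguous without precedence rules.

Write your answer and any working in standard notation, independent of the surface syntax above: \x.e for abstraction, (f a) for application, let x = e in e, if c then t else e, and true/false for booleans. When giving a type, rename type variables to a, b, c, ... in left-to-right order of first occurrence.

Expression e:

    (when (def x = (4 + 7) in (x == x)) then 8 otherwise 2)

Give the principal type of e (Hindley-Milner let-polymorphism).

Answer: Int

Derivation:
  unify Int ~ Int
  unify Int ~ Int
let x : Int
x : Int
  unify Int ~ Int
x : Int
  unify Int ~ Int
  unify Bool ~ Bool
  unify Int ~ Int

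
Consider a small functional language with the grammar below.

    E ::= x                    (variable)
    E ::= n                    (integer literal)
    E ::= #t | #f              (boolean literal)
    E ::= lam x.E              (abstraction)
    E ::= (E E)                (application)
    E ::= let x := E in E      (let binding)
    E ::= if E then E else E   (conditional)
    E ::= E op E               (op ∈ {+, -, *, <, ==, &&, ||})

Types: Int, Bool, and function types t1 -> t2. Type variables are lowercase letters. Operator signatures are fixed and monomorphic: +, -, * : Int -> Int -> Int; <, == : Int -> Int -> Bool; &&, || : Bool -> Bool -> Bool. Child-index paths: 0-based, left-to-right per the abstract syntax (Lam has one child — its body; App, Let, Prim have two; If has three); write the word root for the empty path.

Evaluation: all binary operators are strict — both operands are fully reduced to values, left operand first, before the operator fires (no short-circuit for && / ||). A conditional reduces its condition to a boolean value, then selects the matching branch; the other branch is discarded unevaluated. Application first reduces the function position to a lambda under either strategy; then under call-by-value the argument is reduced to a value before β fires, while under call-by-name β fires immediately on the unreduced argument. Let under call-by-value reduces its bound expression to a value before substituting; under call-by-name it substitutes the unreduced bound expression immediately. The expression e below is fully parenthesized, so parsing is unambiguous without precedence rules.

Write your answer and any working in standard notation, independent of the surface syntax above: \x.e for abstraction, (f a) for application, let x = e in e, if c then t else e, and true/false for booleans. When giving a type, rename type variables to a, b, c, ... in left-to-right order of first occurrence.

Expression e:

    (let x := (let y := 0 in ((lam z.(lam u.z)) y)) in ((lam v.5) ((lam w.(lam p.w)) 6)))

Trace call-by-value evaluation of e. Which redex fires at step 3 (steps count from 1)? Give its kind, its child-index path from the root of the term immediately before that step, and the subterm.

Answer: let at root : (let x = (\u.0) in ((\v.5) ((\w.(\p.w)) 6)))

Working:
step 0: (let x = (let y = 0 in ((\z.(\u.z)) y)) in ((\v.5) ((\w.(\p.w)) 6)))
step 1: [let@0] (let x = ((\z.(\u.z)) 0) in ((\v.5) ((\w.(\p.w)) 6)))
step 2: [beta@0] (let x = (\u.0) in ((\v.5) ((\w.(\p.w)) 6)))
step 3: [let@root] ((\v.5) ((\w.(\p.w)) 6))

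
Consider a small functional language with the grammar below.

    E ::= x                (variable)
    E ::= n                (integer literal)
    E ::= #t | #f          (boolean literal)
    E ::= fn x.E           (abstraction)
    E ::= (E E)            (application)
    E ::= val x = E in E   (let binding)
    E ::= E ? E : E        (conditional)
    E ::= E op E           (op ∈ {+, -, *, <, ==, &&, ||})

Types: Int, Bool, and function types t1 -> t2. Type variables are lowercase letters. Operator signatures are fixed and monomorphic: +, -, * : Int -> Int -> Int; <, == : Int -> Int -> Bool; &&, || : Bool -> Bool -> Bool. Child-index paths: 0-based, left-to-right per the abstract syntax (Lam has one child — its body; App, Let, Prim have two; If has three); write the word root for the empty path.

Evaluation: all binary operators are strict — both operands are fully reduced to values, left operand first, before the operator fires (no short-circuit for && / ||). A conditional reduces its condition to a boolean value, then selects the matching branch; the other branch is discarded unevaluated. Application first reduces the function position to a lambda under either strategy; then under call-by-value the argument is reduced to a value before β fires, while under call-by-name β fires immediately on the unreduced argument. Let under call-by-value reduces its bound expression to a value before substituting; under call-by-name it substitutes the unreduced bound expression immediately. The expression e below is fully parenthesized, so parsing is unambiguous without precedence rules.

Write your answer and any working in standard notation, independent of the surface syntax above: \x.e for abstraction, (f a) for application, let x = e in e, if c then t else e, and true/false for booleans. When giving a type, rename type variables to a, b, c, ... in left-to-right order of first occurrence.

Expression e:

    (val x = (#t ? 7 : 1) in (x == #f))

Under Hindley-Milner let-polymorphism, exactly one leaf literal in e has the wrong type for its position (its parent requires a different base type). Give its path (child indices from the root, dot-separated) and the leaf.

Derivation:
  unify Bool ~ Bool
  unify Int ~ Int
let x : Int
x : Int
  unify Int ~ Int
  unify Bool ~ Int
  FAIL: mismatch Bool ~ Int

Answer: 1.1 : false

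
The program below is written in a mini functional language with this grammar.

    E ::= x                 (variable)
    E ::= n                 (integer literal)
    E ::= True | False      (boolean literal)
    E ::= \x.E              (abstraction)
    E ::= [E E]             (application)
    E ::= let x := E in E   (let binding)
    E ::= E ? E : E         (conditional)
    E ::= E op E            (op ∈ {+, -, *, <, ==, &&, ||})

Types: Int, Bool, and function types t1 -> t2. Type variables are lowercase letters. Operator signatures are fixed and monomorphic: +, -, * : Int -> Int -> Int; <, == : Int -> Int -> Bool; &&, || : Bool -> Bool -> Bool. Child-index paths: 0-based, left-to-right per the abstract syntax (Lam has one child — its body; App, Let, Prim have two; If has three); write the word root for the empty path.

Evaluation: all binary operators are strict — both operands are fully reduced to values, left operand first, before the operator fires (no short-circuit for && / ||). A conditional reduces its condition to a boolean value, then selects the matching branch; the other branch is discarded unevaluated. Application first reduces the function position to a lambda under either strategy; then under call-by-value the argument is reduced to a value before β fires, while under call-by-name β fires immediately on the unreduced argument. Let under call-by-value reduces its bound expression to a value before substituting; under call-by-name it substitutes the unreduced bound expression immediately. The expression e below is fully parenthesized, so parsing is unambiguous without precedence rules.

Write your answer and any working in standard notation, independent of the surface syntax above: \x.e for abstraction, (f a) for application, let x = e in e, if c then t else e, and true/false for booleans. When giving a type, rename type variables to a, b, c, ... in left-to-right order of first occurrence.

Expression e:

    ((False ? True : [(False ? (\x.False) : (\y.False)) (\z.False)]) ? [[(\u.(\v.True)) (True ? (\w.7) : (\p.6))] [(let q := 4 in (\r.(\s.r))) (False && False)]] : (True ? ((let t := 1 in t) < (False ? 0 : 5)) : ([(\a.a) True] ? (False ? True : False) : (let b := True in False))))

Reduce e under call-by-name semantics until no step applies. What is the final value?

Trace:
step 0: (if (if false then true else ((if false then (\x.false) else (\y.false)) (\z.false))) then (((\u.(\v.true)) (if true then (\w.7) else (\p.6))) ((let q = 4 in (\r.(\s.r))) (false && false))) else (if true then ((let t = 1 in t) < (if false then 0 else 5)) else (if ((\a.a) true) then (if false then true else false) else (let b = true in false))))
step 1: [if@0] (if ((if false then (\x.false) else (\y.false)) (\z.false)) then (((\u.(\v.true)) (if true then (\w.7) else (\p.6))) ((let q = 4 in (\r.(\s.r))) (false && false))) else (if true then ((let t = 1 in t) < (if false then 0 else 5)) else (if ((\a.a) true) then (if false then true else false) else (let b = true in false))))
step 2: [if@0.0] (if ((\y.false) (\z.false)) then (((\u.(\v.true)) (if true then (\w.7) else (\p.6))) ((let q = 4 in (\r.(\s.r))) (false && false))) else (if true then ((let t = 1 in t) < (if false then 0 else 5)) else (if ((\a.a) true) then (if false then true else false) else (let b = true in false))))
step 3: [beta@0] (if false then (((\u.(\v.true)) (if true then (\w.7) else (\p.6))) ((let q = 4 in (\r.(\s.r))) (false && false))) else (if true then ((let t = 1 in t) < (if false then 0 else 5)) else (if ((\a.a) true) then (if false then true else false) else (let b = true in false))))
step 4: [if@root] (if true then ((let t = 1 in t) < (if false then 0 else 5)) else (if ((\a.a) true) then (if false then true else false) else (let b = true in false)))
step 5: [if@root] ((let t = 1 in t) < (if false then 0 else 5))
step 6: [let@0] (1 < (if false then 0 else 5))
step 7: [if@1] (1 < 5)
step 8: [delta@root] true

Answer: true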